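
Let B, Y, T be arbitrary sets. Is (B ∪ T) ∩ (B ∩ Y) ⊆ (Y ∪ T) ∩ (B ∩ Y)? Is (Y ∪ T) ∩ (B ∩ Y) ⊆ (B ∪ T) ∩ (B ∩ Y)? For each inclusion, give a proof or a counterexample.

The two sets are equal.

(⟹) Let x ∈ (B ∪ T) ∩ (B ∩ Y). Then either x ∈ B ∩ Y and x ∉ T; or x ∈ B ∩ Y ∩ T. In each case x ∈ (Y ∪ T) ∩ (B ∩ Y), so (B ∪ T) ∩ (B ∩ Y) ⊆ (Y ∪ T) ∩ (B ∩ Y).

(⟸) Let x ∈ (Y ∪ T) ∩ (B ∩ Y). Then either x ∈ B ∩ Y and x ∉ T; or x ∈ B ∩ Y ∩ T. In each case x ∈ (B ∪ T) ∩ (B ∩ Y), so (Y ∪ T) ∩ (B ∩ Y) ⊆ (B ∪ T) ∩ (B ∩ Y).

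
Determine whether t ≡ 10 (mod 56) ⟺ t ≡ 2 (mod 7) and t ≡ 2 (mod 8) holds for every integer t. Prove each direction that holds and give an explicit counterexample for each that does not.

Both directions fail.

(⇒) This fails: t = 10 gives 10 ≡ 10 (mod 56) but 10 ≡ 3 (mod 7), so the conjunction on the right does not hold.

(⇐) This fails: t = 2 satisfies both congruences on the right (2 ≡ 2 mod 7 and 2 ≡ 2 mod 8) yet 2 ≡ 2 (mod 56), not 10.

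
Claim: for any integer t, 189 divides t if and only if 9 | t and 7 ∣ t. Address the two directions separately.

[⇐] This fails: take t = 63. Both 9 ∣ 63 and 7 ∣ 63, yet 63 is not a multiple of 189 (since 63 = 0·189 + 63), so 189 ∤ 63.

[⇒] If 189 ∣ t, write t = 189q. Since 189 = 21·9, t = 9·(21q), so 9 ∣ t; and since 189 = 27·7, t = 7·(27q), so 7 ∣ t.

Only the forward direction holds.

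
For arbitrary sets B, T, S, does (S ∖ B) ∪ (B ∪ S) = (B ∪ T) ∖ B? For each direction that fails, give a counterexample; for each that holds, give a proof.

Both inclusions fail.

(⊆) This inclusion fails. Take B = {1}, T = ∅, S = ∅; then 1 ∈ (S ∖ B) ∪ (B ∪ S) but 1 ∉ (B ∪ T) ∖ B.

(⊇) This inclusion fails. Take B = ∅, T = {1}, S = ∅; then 1 ∈ (B ∪ T) ∖ B but 1 ∉ (S ∖ B) ∪ (B ∪ S).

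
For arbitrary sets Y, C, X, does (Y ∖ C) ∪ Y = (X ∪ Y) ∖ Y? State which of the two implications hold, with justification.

Neither inclusion holds.

(⟹) This inclusion fails. Take Y = {1}, C = ∅, X = ∅; then 1 ∈ (Y ∖ C) ∪ Y but 1 ∉ (X ∪ Y) ∖ Y.

(⟸) This inclusion fails. Take Y = ∅, C = ∅, X = {1}; then 1 ∈ (X ∪ Y) ∖ Y but 1 ∉ (Y ∖ C) ∪ Y.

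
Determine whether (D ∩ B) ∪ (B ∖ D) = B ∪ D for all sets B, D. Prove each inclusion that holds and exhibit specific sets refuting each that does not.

(⊆) Let x ∈ (D ∩ B) ∪ (B ∖ D). Then either x ∈ B and x ∉ D; or x ∈ B ∩ D. In each case x ∈ B ∪ D, so (D ∩ B) ∪ (B ∖ D) ⊆ B ∪ D.

(⊇) This inclusion fails. Take B = ∅, D = {1}; then 1 ∈ B ∪ D but 1 ∉ (D ∩ B) ∪ (B ∖ D).

The sets are not equal: only the forward inclusion holds.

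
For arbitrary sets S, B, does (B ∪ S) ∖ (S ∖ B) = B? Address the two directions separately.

Both inclusions hold; the sets are equal.

(⟹) Let x ∈ (B ∪ S) ∖ (S ∖ B). Then either x ∈ B and x ∉ S; or x ∈ S ∩ B. In each case x ∈ B, so (B ∪ S) ∖ (S ∖ B) ⊆ B.

(⟸) Let x ∈ B. Then either x ∈ B and x ∉ S; or x ∈ S ∩ B. In each case x ∈ (B ∪ S) ∖ (S ∖ B), so B ⊆ (B ∪ S) ∖ (S ∖ B).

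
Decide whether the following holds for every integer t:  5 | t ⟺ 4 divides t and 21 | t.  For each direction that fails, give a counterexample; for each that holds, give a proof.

[⇒] This fails: take t = 5. Certainly 5 ∣ 5, but 4 ∤ 5.

[⇐] This fails: take t = 84. Both 4 ∣ 84 and 21 ∣ 84, yet 84 is not a multiple of 5 (since 84 = 16·5 + 4), so 5 ∤ 84.

Neither implication holds.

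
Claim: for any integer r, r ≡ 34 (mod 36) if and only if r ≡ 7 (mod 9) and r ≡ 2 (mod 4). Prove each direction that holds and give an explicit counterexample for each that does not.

The biconditional holds.

(→) Suppose r ≡ 34 (mod 36); write r = 36j + 34. Since 9 ∣ 36, reducing mod 9 gives r ≡ 34 ≡ 7 (mod 9); since 4 ∣ 36, reducing mod 4 gives r ≡ 34 ≡ 2 (mod 4).

(←) Conversely, if r ≡ 7 (mod 9) and r ≡ 2 (mod 4), then by the Chinese remainder theorem r ≡ 34 (mod 36). This is exactly r ≡ 34 (mod 36).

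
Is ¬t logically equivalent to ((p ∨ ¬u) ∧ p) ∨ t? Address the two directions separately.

Neither direction holds.

(⟹) This fails. Under u = F, p = F, t = F, the left side is true but the right side is false.

(⟸) This fails. Under u = F, p = F, t = T, the left side is false but the right side is true.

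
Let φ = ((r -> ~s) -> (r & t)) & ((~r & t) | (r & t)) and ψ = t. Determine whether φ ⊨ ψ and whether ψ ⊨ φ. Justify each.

Not equivalent: only (⇒) holds.

[⇒] Assume the antecedent. If r is true, the antecedent forces (r = T, t = T, s = F) or (r = T, t = T, s = T), and t holds there. If r is false, the antecedent cannot hold. Either way t holds.

[⇐] This fails. Under r = F, t = T, s = F, the left side is false but the right side is true.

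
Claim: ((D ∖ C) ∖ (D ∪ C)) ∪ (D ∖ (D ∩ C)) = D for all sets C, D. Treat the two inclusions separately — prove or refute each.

Forward inclusion. Let x ∈ ((D ∖ C) ∖ (D ∪ C)) ∪ (D ∖ (D ∩ C)). Then x ∈ D and x ∉ C, from which x ∈ D.

Reverse inclusion. This inclusion fails. Take C = {1}, D = {1}; then 1 ∈ D but 1 ∉ ((D ∖ C) ∖ (D ∪ C)) ∪ (D ∖ (D ∩ C)).

Only the forward inclusion holds.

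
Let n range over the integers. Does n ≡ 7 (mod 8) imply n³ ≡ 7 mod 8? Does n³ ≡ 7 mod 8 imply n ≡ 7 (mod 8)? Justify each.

[⇒] Suppose n ≡ 7 (mod 8). Write n = 8j + 7. Then (8j + 7)³ = 512j³ + 1344j² + 1176j + 343 = 8(64j³ + 168j² + 147j + 42) + 7, so n³ ≡ 7 (mod 8).

[⇐] For the converse, argue contrapositively. If n ≢ 7 (mod 8), then n is congruent to one of 0, 1, 2, 3, 4, 5, 6 modulo 8, and these give n³ ≡ 0, 1, 0, 3, 0, 5, 0 respectively — never 7.

Equivalent; both directions hold.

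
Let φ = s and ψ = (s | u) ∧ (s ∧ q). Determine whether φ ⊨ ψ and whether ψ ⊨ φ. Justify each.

Forward direction. This fails. Under s = T, u = F, q = F, the left side is true but the right side is false.

Converse. Assume the antecedent. If s is true, s reduces to true regardless of the other variables. If s is false, the antecedent cannot hold. Either way s holds.

Only the converse holds.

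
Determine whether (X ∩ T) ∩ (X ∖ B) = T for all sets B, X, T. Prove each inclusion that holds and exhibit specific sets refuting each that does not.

(⊆) holds; (⊇) fails.

(⟹) Let x ∈ (X ∩ T) ∩ (X ∖ B). Then x ∈ X ∩ T and x ∉ B, from which x ∈ T.

(⟸) This inclusion fails. Take B = ∅, X = ∅, T = {1}; then 1 ∈ T but 1 ∉ (X ∩ T) ∩ (X ∖ B).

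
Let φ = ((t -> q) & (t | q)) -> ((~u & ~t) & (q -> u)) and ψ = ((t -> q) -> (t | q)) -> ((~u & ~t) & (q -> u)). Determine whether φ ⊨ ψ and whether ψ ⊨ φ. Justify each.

Only the converse holds.

(⇒) This fails. Under q = F, u = F, t = T, the left side is true but the right side is false.

(⇐) Assume the antecedent. If q is true, the antecedent cannot hold. If q is false, the consequent reduces to true regardless of the other variables. Either way the consequent holds.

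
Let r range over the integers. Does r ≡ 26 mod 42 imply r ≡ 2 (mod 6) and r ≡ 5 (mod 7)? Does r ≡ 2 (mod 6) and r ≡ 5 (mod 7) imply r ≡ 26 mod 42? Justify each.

Both directions hold.

[⇒] Suppose r ≡ 26 (mod 42); write r = 42j + 26. Since 6 ∣ 42, reducing mod 6 gives r ≡ 26 ≡ 2 (mod 6); since 7 ∣ 42, reducing mod 7 gives r ≡ 26 ≡ 5 (mod 7).

[⇐] Conversely, if r ≡ 2 (mod 6) and r ≡ 5 (mod 7), then by the Chinese remainder theorem r ≡ 26 (mod 42). This is exactly r ≡ 26 (mod 42).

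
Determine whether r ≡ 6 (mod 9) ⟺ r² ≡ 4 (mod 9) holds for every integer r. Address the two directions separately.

Neither implication holds.

(⟹) This fails: take r = 6. Then 6 ≡ 6 (mod 9), but 6² = 36 ≡ 0 (mod 9), not 4.

(⟸) This fails: take r = 2. Then 2² = 4 ≡ 4 (mod 9), yet 2 ≡ 2 (mod 9), not 6.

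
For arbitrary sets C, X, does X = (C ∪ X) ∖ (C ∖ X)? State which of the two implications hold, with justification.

Both inclusions hold.

(⟹) Let x ∈ X. Then either x ∈ X and x ∉ C; or x ∈ C ∩ X. In each case x ∈ (C ∪ X) ∖ (C ∖ X), so X ⊆ (C ∪ X) ∖ (C ∖ X).

(⟸) Let x ∈ (C ∪ X) ∖ (C ∖ X). Then either x ∈ X and x ∉ C; or x ∈ C ∩ X. In each case x ∈ X, so (C ∪ X) ∖ (C ∖ X) ⊆ X.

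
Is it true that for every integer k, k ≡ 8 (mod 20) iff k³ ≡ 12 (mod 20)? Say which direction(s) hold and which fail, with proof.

(⟹) Suppose k ≡ 8 (mod 20). Write k = 20j + 8. Then (20j + 8)³ = 8000j³ + 9600j² + 3840j + 512 = 20(400j³ + 480j² + 192j + 25) + 12, so k³ ≡ 12 (mod 20).

(⟸) This fails: take k = 18. Then 18³ = 5832 ≡ 12 (mod 20), yet 18 ≡ 18 (mod 20), not 8.

(⇒) holds; (⇐) fails.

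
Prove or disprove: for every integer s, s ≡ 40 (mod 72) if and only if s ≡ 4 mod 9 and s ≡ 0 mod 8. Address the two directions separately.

Both implications hold.

(⇐) If s ≡ 4 (mod 9) and s ≡ 0 (mod 8), then by the Chinese remainder theorem s ≡ 40 (mod 72). This is exactly s ≡ 40 (mod 72).

(⇒) Suppose s ≡ 40 (mod 72); write s = 72j + 40. Since 9 ∣ 72, reducing mod 9 gives s ≡ 40 ≡ 4 (mod 9); since 8 ∣ 72, reducing mod 8 gives s ≡ 40 ≡ 0 (mod 8).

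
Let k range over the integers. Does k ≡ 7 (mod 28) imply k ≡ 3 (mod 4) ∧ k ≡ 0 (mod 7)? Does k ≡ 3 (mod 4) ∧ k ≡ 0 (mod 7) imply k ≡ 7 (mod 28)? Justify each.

The biconditional holds.

(→) Suppose k ≡ 7 (mod 28); write k = 28j + 7. Since 4 ∣ 28, reducing mod 4 gives k ≡ 7 ≡ 3 (mod 4); since 7 ∣ 28, reducing mod 7 gives k ≡ 7 ≡ 0 (mod 7).

(←) Conversely, if k ≡ 3 (mod 4) and k ≡ 0 (mod 7), then by the Chinese remainder theorem k ≡ 7 (mod 28). This is exactly k ≡ 7 (mod 28).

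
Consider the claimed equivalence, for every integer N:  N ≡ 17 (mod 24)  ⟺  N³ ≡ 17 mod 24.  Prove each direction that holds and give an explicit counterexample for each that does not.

(⇒) Suppose N ≡ 17 (mod 24). Write N = 24j + 17. Then (24j + 17)³ = 13824j³ + 29376j² + 20808j + 4913 = 24(576j³ + 1224j² + 867j + 204) + 17, so N³ ≡ 17 (mod 24).

(⇐) Conversely, suppose N³ ≡ 17 (mod 24). The only residue r in {0, …, 23} with r³ ≡ 17 (mod 24) is r = 17, so N ≡ 17 (mod 24).

Both directions hold.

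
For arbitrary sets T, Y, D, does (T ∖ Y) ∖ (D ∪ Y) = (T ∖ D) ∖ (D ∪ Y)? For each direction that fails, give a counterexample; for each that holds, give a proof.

Both inclusions hold.

(⟹) Let x ∈ (T ∖ Y) ∖ (D ∪ Y). Then x ∈ T and x ∉ Y, D, from which x ∈ (T ∖ D) ∖ (D ∪ Y).

(⟸) Let x ∈ (T ∖ D) ∖ (D ∪ Y). Then x ∈ T and x ∉ Y, D, from which x ∈ (T ∖ Y) ∖ (D ∪ Y).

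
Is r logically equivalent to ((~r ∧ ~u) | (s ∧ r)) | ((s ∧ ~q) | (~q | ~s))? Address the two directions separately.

The forward direction holds; the converse fails.

Forward direction. Assume the antecedent. If r is true, the consequent reduces to true regardless of the other variables. If r is false, the antecedent cannot hold. Either way the consequent holds.

Converse. This fails. Under r = F, u = F, q = F, s = F, the left side is false but the right side is true.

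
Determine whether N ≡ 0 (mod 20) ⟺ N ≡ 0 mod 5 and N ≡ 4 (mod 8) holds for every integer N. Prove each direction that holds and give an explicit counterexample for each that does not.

(⇒) fails; (⇐) holds.

Forward direction. This fails: N = 0 gives 0 ≡ 0 (mod 20) but 0 ≡ 0 (mod 8), so the conjunction on the right does not hold.

Converse. If N ≡ 0 (mod 5) and N ≡ 4 (mod 8), then by the Chinese remainder theorem N ≡ 20 (mod 40). Since 20 ≡ 0 (mod 20) and 20 ∣ 40, we get N ≡ 0 (mod 20).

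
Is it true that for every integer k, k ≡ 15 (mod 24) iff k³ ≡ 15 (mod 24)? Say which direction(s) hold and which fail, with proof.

(←) Suppose k³ ≡ 15 (mod 24). The only residue r in {0, …, 23} with r³ ≡ 15 (mod 24) is r = 15, so k ≡ 15 (mod 24).

(→) Suppose k ≡ 15 (mod 24). Write k = 24j + 15. Then (24j + 15)³ = 13824j³ + 25920j² + 16200j + 3375 = 24(576j³ + 1080j² + 675j + 140) + 15, so k³ ≡ 15 (mod 24).

Both implications hold.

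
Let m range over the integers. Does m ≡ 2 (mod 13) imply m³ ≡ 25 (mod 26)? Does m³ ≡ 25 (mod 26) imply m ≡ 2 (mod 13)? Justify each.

Both directions fail.

Forward direction. This fails: take m = 2. Then 2 ≡ 2 (mod 13), but 2³ = 8 ≡ 8 (mod 26), not 25.

Converse. This fails: take m = 17. Then 17³ = 4913 ≡ 25 (mod 26), yet 17 ≡ 4 (mod 13), not 2.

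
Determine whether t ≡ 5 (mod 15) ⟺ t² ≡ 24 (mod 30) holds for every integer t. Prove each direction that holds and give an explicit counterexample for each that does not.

Both directions fail.

(→) This fails: take t = 5. Then 5 ≡ 5 (mod 15), but 5² = 25 ≡ 25 (mod 30), not 24.

(←) This fails: take t = 12. Then 12² = 144 ≡ 24 (mod 30), yet 12 ≡ 12 (mod 15), not 5.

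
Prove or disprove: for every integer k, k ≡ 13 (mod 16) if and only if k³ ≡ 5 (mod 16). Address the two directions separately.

Both implications hold.

Forward direction. Suppose k ≡ 13 (mod 16). Write k = 16j + 13. Then (16j + 13)³ = 4096j³ + 9984j² + 8112j + 2197 = 16(256j³ + 624j² + 507j + 137) + 5, so k³ ≡ 5 (mod 16).

Converse. Suppose k³ ≡ 5 (mod 16). The only residue r in {0, …, 15} with r³ ≡ 5 (mod 16) is r = 13, so k ≡ 13 (mod 16).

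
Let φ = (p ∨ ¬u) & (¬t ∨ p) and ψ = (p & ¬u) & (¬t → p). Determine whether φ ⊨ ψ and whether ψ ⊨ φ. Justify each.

(⇒) This fails. Under p = F, u = F, t = F, the left side is true but the right side is false.

(⇐) Assume the antecedent. If p is true, (p ∨ ¬u) & (¬t ∨ p) reduces to true regardless of the other variables. If p is false, the antecedent cannot hold. Either way (p ∨ ¬u) & (¬t ∨ p) holds.

The forward direction fails; the converse holds.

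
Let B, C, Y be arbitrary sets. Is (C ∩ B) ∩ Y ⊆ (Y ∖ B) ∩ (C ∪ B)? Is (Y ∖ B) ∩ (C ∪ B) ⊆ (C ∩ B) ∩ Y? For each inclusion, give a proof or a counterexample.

Forward inclusion. This inclusion fails. Take B = {1}, C = {1}, Y = {1}; then 1 ∈ (C ∩ B) ∩ Y but 1 ∉ (Y ∖ B) ∩ (C ∪ B).

Reverse inclusion. This inclusion fails. Take B = ∅, C = {1}, Y = {1}; then 1 ∈ (Y ∖ B) ∩ (C ∪ B) but 1 ∉ (C ∩ B) ∩ Y.

Neither inclusion holds.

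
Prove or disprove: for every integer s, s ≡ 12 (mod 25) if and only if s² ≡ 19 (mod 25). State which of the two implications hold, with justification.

Not equivalent: only (⇒) holds.

(←) This fails: take s = 13. Then 13² = 169 ≡ 19 (mod 25), yet 13 ≡ 13 (mod 25), not 12.

(→) Suppose s ≡ 12 (mod 25). Write s = 25j + 12. Then (25j + 12)² = 625j² + 600j + 144 = 25(25j² + 24j + 5) + 19, so s² ≡ 19 (mod 25).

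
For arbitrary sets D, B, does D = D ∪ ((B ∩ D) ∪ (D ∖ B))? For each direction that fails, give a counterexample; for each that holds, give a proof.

The two sets are equal.

(⟹) Let x ∈ D. Then either x ∈ D and x ∉ B; or x ∈ D ∩ B. In each case x ∈ D ∪ ((B ∩ D) ∪ (D ∖ B)), so D ⊆ D ∪ ((B ∩ D) ∪ (D ∖ B)).

(⟸) Let x ∈ D ∪ ((B ∩ D) ∪ (D ∖ B)). Then either x ∈ D and x ∉ B; or x ∈ D ∩ B. In each case x ∈ D, so D ∪ ((B ∩ D) ∪ (D ∖ B)) ⊆ D.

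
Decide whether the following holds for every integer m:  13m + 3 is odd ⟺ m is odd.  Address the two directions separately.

Forward direction. This fails: m = 4 gives 13m + 3 = 55, which is odd, but 4 is even, not odd.

Converse. This also fails: m = 1 is odd, but 13m + 3 = 16 is even, not odd.

(⇒) fails and (⇐) fails.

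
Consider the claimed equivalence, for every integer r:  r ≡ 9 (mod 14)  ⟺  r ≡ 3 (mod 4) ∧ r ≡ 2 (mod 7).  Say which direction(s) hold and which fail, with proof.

Only the converse holds.

(→) This fails: r = 9 gives 9 ≡ 9 (mod 14) but 9 ≡ 1 (mod 4), so the conjunction on the right does not hold.

(←) Conversely, if r ≡ 3 (mod 4) and r ≡ 2 (mod 7), then by the Chinese remainder theorem r ≡ 23 (mod 28). Since 23 ≡ 9 (mod 14) and 14 ∣ 28, we get r ≡ 9 (mod 14).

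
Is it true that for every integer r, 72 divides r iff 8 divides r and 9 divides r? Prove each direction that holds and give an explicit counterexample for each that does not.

[⇒] If 72 ∣ r, write r = 72q. Since 72 = 9·8, r = 8·(9q), so 8 ∣ r; and since 72 = 8·9, r = 9·(8q), so 9 ∣ r.

[⇐] Suppose 8 ∣ r and 9 ∣ r. Any common multiple of 8 and 9 is a multiple of their lcm; here gcd(8, 9) = 1, so lcm(8, 9) = 8·9 = 72, so 72 ∣ r.

Both implications hold.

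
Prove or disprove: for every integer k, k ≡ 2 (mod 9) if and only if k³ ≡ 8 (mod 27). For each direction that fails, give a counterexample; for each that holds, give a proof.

(⇒) Suppose k ≡ 2 (mod 9). Working modulo 27, k ∈ {2, 11, 20}; for each such r, r³ ≡ 8 (mod 27).

(⇐) Conversely, the residues r modulo 27 with r³ ≡ 8 (mod 27) are exactly {2, 11, 20}, and each is ≡ 2 (mod 9).

Both directions hold.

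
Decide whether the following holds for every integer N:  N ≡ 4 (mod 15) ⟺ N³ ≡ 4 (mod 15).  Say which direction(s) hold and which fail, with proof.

(⟹) Suppose N ≡ 4 (mod 15). Write N = 15j + 4. Then (15j + 4)³ = 3375j³ + 2700j² + 720j + 64 = 15(225j³ + 180j² + 48j + 4) + 4, so N³ ≡ 4 (mod 15).

(⟸) Conversely, suppose N³ ≡ 4 (mod 15). The only residue r in {0, …, 14} with r³ ≡ 4 (mod 15) is r = 4, so N ≡ 4 (mod 15).

The biconditional holds.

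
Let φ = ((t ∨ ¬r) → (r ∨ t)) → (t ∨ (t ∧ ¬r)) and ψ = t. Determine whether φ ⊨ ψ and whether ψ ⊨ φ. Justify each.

Not equivalent: only (⇐) holds.

Converse. Assume the antecedent. If t is true, the consequent reduces to true regardless of the other variables. If t is false, the antecedent cannot hold. Either way the consequent holds.

Forward direction. This fails. Under t = F, r = F, the left side is true but the right side is false.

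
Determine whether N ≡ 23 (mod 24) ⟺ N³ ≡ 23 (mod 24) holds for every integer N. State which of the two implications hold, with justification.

Converse. Suppose N³ ≡ 23 (mod 24). The only residue r in {0, …, 23} with r³ ≡ 23 (mod 24) is r = 23, so N ≡ 23 (mod 24).

Forward direction. Suppose N ≡ 23 (mod 24). Write N = 24j + 23. Then (24j + 23)³ = 13824j³ + 39744j² + 38088j + 12167 = 24(576j³ + 1656j² + 1587j + 506) + 23, so N³ ≡ 23 (mod 24).

Both directions hold.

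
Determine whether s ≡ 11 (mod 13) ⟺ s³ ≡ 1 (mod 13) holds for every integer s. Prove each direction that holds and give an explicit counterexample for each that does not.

[⇒] This fails: take s = 11. Then 11 ≡ 11 (mod 13), but 11³ = 1331 ≡ 5 (mod 13), not 1.

[⇐] This fails: take s = 1. Then 1³ = 1 ≡ 1 (mod 13), yet 1 ≡ 1 (mod 13), not 11.

Neither implication holds.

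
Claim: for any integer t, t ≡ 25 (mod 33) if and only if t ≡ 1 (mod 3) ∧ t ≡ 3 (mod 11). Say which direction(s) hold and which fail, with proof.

Converse. If t ≡ 1 (mod 3) and t ≡ 3 (mod 11), then by the Chinese remainder theorem t ≡ 25 (mod 33). This is exactly t ≡ 25 (mod 33).

Forward direction. Suppose t ≡ 25 (mod 33); write t = 33j + 25. Since 3 ∣ 33, reducing mod 3 gives t ≡ 25 ≡ 1 (mod 3); since 11 ∣ 33, reducing mod 11 gives t ≡ 25 ≡ 3 (mod 11).

Both implications hold.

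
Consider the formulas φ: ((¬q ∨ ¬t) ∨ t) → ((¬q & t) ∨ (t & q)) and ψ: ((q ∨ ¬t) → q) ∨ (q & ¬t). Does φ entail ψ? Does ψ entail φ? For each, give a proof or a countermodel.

Converse. This fails. Under t = F, q = T, the left side is false but the right side is true.

Forward direction. Assume the antecedent. If t is true, ((q ∨ ¬t) → q) ∨ (q & ¬t) reduces to true regardless of the other variables. If t is false, the antecedent cannot hold. Either way ((q ∨ ¬t) → q) ∨ (q & ¬t) holds.

Not equivalent: only (⇒) holds.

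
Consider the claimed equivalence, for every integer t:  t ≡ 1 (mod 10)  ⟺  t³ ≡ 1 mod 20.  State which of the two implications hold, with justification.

(→) This fails: take t = 11. Then 11 ≡ 1 (mod 10), but 11³ = 1331 ≡ 11 (mod 20), not 1.

(←) Conversely, the residues r modulo 20 with r³ ≡ 1 (mod 20) are exactly {1}, and each is ≡ 1 (mod 10).

The forward direction fails; the converse holds.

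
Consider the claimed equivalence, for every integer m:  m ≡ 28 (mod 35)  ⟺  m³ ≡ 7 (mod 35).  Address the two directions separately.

(⟸) Suppose m³ ≡ 7 (mod 35). The only residue r in {0, …, 34} with r³ ≡ 7 (mod 35) is r = 28, so m ≡ 28 (mod 35).

(⟹) Suppose m ≡ 28 (mod 35). Write m = 35j + 28. Then (35j + 28)³ = 42875j³ + 102900j² + 82320j + 21952 = 35(1225j³ + 2940j² + 2352j + 627) + 7, so m³ ≡ 7 (mod 35).

Both directions hold.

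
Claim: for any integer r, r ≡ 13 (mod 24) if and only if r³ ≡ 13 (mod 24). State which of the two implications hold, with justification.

The biconditional holds.

(→) Suppose r ≡ 13 (mod 24). Write r = 24j + 13. Then (24j + 13)³ = 13824j³ + 22464j² + 12168j + 2197 = 24(576j³ + 936j² + 507j + 91) + 13, so r³ ≡ 13 (mod 24).

(←) Conversely, suppose r³ ≡ 13 (mod 24). The only residue r in {0, …, 23} with r³ ≡ 13 (mod 24) is r = 13, so r ≡ 13 (mod 24).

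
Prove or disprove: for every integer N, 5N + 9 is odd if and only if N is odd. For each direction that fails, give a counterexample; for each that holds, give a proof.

(→) This fails: N = 6 gives 5N + 9 = 39, which is odd, but 6 is even, not odd.

(←) This also fails: N = 5 is odd, but 5N + 9 = 34 is even, not odd.

Neither direction holds.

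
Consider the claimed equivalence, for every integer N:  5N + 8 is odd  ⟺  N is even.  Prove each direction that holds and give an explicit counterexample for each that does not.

[⇒] This fails: N = 7 gives 5N + 8 = 43, which is odd, but 7 is odd, not even.

[⇐] This also fails: N = 6 is even, but 5N + 8 = 38 is even, not odd.

(⇒) fails and (⇐) fails.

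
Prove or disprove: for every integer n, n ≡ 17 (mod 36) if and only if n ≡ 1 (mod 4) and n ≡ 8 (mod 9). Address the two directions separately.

[⇐] If n ≡ 1 (mod 4) and n ≡ 8 (mod 9), then by the Chinese remainder theorem n ≡ 17 (mod 36). This is exactly n ≡ 17 (mod 36).

[⇒] Suppose n ≡ 17 (mod 36); write n = 36j + 17. Since 4 ∣ 36, reducing mod 4 gives n ≡ 17 ≡ 1 (mod 4); since 9 ∣ 36, reducing mod 9 gives n ≡ 17 ≡ 8 (mod 9).

Both directions hold; the statement is true.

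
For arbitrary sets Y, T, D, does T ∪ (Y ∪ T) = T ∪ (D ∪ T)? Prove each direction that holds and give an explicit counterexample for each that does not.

(⊆) This inclusion fails. Take Y = {1}, T = ∅, D = ∅; then 1 ∈ T ∪ (Y ∪ T) but 1 ∉ T ∪ (D ∪ T).

(⊇) This inclusion fails. Take Y = ∅, T = ∅, D = {1}; then 1 ∈ T ∪ (D ∪ T) but 1 ∉ T ∪ (Y ∪ T).

Neither inclusion holds.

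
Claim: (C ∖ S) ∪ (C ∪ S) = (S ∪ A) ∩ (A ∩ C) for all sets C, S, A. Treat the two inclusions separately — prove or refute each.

(⊆) This inclusion fails. Take C = {1}, S = ∅, A = ∅; then 1 ∈ (C ∖ S) ∪ (C ∪ S) but 1 ∉ (S ∪ A) ∩ (A ∩ C).

(⊇) Let x ∈ (S ∪ A) ∩ (A ∩ C). Then either x ∈ C ∩ A and x ∉ S; or x ∈ C ∩ S ∩ A. In each case x ∈ (C ∖ S) ∪ (C ∪ S), so (S ∪ A) ∩ (A ∩ C) ⊆ (C ∖ S) ∪ (C ∪ S).

The sets are not equal: only the reverse inclusion holds.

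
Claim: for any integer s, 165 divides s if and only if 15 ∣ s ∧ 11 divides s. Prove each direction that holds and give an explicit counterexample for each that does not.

Forward direction. If 165 ∣ s, write s = 165q. Since 165 = 11·15, s = 15·(11q), so 15 ∣ s; and since 165 = 15·11, s = 11·(15q), so 11 ∣ s.

Converse. Suppose 15 ∣ s and 11 ∣ s. Any common multiple of 15 and 11 is a multiple of their lcm; here gcd(15, 11) = 1, so lcm(15, 11) = 15·11 = 165, so 165 ∣ s.

Both directions hold.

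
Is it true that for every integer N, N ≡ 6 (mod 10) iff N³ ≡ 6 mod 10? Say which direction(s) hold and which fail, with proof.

Both directions hold; the statement is true.

(⟹) Suppose N ≡ 6 (mod 10). Write N = 10j + 6. Then (10j + 6)³ = 1000j³ + 1800j² + 1080j + 216 = 10(100j³ + 180j² + 108j + 21) + 6, so N³ ≡ 6 (mod 10).

(⟸) For the converse, argue contrapositively. If N ≢ 6 (mod 10), then N is congruent to one of 0, 1, 2, 3, 4, 5, 7, 8, 9 modulo 10, and these give N³ ≡ 0, 1, 8, 7, 4, 5, 3, 2, 9 respectively — never 6.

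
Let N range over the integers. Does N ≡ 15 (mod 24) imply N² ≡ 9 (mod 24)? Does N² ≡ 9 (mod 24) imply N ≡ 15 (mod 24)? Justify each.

Only the forward implication holds.

(→) Suppose N ≡ 15 (mod 24). Write N = 24j + 15. Then (24j + 15)² = 576j² + 720j + 225 = 24(24j² + 30j + 9) + 9, so N² ≡ 9 (mod 24).

(←) This fails: take N = 3. Then 3² = 9 ≡ 9 (mod 24), yet 3 ≡ 3 (mod 24), not 15.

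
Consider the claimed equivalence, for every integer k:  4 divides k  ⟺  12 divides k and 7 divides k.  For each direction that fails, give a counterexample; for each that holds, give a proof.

Not equivalent: only (⇐) holds.

[⇒] This fails: take k = 4. Certainly 4 ∣ 4, but 12 ∤ 4.

[⇐] Suppose 12 ∣ k and 7 ∣ k. Any common multiple of 12 and 7 is a multiple of their lcm; here gcd(12, 7) = 1, so lcm(12, 7) = 12·7 = 84, so 84 ∣ k. Since 4 ∣ 84, it follows that 4 ∣ k.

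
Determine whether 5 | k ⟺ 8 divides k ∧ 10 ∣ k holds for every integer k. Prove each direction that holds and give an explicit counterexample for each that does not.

Only the reverse direction holds.

(⟹) This fails: take k = 5. Certainly 5 ∣ 5, but 8 ∤ 5.

(⟸) Suppose 8 ∣ k and 10 ∣ k. Any common multiple of 8 and 10 is a multiple of their lcm; here lcm(8, 10) = 8·10/gcd(8, 10) = 80/2 = 40, so 40 ∣ k. Since 5 ∣ 40, it follows that 5 ∣ k.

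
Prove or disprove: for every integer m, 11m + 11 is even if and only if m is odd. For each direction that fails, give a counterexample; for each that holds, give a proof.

(⟸) Suppose m is odd; write m = 2j + 1. Then 11m + 11 = 11·(2j + 1) + 11 = 2·11j + 22, which is even.

(⟹) Suppose 11m + 11 is even. Since 11 is odd, 11m and m have the same parity, so 11m + 11 ≡ m + 11 (mod 2). As 11 is odd, 11m + 11 is even exactly when m is odd. Thus m is odd.

Both implications hold.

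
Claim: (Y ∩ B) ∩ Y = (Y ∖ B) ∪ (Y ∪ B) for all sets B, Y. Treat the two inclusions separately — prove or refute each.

(⟸) This inclusion fails. Take B = {1}, Y = ∅; then 1 ∈ (Y ∖ B) ∪ (Y ∪ B) but 1 ∉ (Y ∩ B) ∩ Y.

(⟹) Let x ∈ (Y ∩ B) ∩ Y. Then x ∈ B ∩ Y, from which x ∈ (Y ∖ B) ∪ (Y ∪ B).

The sets are not equal: only the forward inclusion holds.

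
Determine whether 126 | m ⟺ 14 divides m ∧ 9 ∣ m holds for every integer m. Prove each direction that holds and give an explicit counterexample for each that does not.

Both implications hold.

Forward direction. If 126 ∣ m, write m = 126q. Since 126 = 9·14, m = 14·(9q), so 14 ∣ m; and since 126 = 14·9, m = 9·(14q), so 9 ∣ m.

Converse. Suppose 14 ∣ m and 9 ∣ m. Any common multiple of 14 and 9 is a multiple of their lcm; here gcd(14, 9) = 1, so lcm(14, 9) = 14·9 = 126, so 126 ∣ m.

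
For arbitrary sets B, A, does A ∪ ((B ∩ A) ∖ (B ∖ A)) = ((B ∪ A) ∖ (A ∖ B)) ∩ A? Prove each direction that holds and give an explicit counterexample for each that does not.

Forward inclusion. This inclusion fails. Take B = ∅, A = {1}; then 1 ∈ A ∪ ((B ∩ A) ∖ (B ∖ A)) but 1 ∉ ((B ∪ A) ∖ (A ∖ B)) ∩ A.

Reverse inclusion. Let x ∈ ((B ∪ A) ∖ (A ∖ B)) ∩ A. Then x ∈ B ∩ A, from which x ∈ A ∪ ((B ∩ A) ∖ (B ∖ A)).

(⊆) fails; (⊇) holds.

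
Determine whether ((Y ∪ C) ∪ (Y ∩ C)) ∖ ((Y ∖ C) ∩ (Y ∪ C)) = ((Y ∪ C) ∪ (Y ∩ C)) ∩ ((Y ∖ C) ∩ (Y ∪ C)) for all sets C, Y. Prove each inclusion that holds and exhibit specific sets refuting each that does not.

Neither inclusion holds.

Forward inclusion. This inclusion fails. Take C = {1}, Y = ∅; then 1 ∈ ((Y ∪ C) ∪ (Y ∩ C)) ∖ ((Y ∖ C) ∩ (Y ∪ C)) but 1 ∉ ((Y ∪ C) ∪ (Y ∩ C)) ∩ ((Y ∖ C) ∩ (Y ∪ C)).

Reverse inclusion. This inclusion fails. Take C = ∅, Y = {1}; then 1 ∈ ((Y ∪ C) ∪ (Y ∩ C)) ∩ ((Y ∖ C) ∩ (Y ∪ C)) but 1 ∉ ((Y ∪ C) ∪ (Y ∩ C)) ∖ ((Y ∖ C) ∩ (Y ∪ C)).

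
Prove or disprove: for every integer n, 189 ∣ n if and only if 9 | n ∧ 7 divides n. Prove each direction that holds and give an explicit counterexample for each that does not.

Forward direction. If 189 ∣ n, write n = 189q. Since 189 = 21·9, n = 9·(21q), so 9 ∣ n; and since 189 = 27·7, n = 7·(27q), so 7 ∣ n.

Converse. This fails: take n = 63. Both 9 ∣ 63 and 7 ∣ 63, yet 63 is not a multiple of 189 (since 63 = 0·189 + 63), so 189 ∤ 63.

Only the forward implication holds.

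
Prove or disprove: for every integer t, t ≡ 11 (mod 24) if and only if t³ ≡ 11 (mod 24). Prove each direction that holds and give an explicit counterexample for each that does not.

(⇒) Suppose t ≡ 11 (mod 24). Write t = 24j + 11. Then (24j + 11)³ = 13824j³ + 19008j² + 8712j + 1331 = 24(576j³ + 792j² + 363j + 55) + 11, so t³ ≡ 11 (mod 24).

(⇐) Conversely, suppose t³ ≡ 11 (mod 24). The only residue r in {0, …, 23} with r³ ≡ 11 (mod 24) is r = 11, so t ≡ 11 (mod 24).

Both implications hold.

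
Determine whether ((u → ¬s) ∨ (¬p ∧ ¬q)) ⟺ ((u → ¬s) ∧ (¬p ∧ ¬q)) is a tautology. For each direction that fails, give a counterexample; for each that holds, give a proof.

The forward direction fails; the converse holds.

(⟹) This fails. Under u = F, q = T, s = F, p = F, the left side is true but the right side is false.

(⟸) Assume the antecedent. If u is true, the antecedent forces (u = T, q = F, s = F, p = F), and (u → ¬s) ∨ (¬p ∧ ¬q) holds there. If u is false, (u → ¬s) ∨ (¬p ∧ ¬q) reduces to true regardless of the other variables. Either way (u → ¬s) ∨ (¬p ∧ ¬q) holds.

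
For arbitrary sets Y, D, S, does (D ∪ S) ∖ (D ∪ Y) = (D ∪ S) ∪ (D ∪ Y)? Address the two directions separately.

Only the forward inclusion holds.

Reverse inclusion. This inclusion fails. Take Y = {1}, D = ∅, S = ∅; then 1 ∈ (D ∪ S) ∪ (D ∪ Y) but 1 ∉ (D ∪ S) ∖ (D ∪ Y).

Forward inclusion. Let x ∈ (D ∪ S) ∖ (D ∪ Y). Then x ∈ S and x ∉ Y, D, from which x ∈ (D ∪ S) ∪ (D ∪ Y).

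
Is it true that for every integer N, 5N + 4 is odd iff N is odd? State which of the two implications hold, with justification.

(⟹) Suppose 5N + 4 is odd. Since 5 is odd, 5N and N have the same parity, so 5N + 4 ≡ N + 4 (mod 2). As 4 is even, 5N + 4 is odd exactly when N is odd. Thus N is odd.

(⟸) Conversely, suppose N is odd; write N = 2j + 1. Then 5N + 4 = 5·(2j + 1) + 4 = 2·5j + 9, which is odd.

Both directions hold; the statement is true.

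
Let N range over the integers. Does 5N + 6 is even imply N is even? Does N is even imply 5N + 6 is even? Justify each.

(⟹) Suppose 5N + 6 is even. Since 5 is odd, 5N and N have the same parity, so 5N + 6 ≡ N + 6 (mod 2). As 6 is even, 5N + 6 is even exactly when N is even. Thus N is even.

(⟸) Conversely, suppose N is even; write N = 2j. Then 5N + 6 = 5·(2j) + 6 = 2·5j + 6, which is even.

Both directions hold.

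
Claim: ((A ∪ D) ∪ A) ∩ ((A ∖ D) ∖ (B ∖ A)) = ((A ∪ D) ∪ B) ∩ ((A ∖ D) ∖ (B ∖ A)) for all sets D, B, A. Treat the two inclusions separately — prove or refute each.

(⟹) Let x ∈ ((A ∪ D) ∪ A) ∩ ((A ∖ D) ∖ (B ∖ A)). Then either x ∈ A and x ∉ D, B; or x ∈ B ∩ A and x ∉ D. In each case x ∈ ((A ∪ D) ∪ B) ∩ ((A ∖ D) ∖ (B ∖ A)), so ((A ∪ D) ∪ A) ∩ ((A ∖ D) ∖ (B ∖ A)) ⊆ ((A ∪ D) ∪ B) ∩ ((A ∖ D) ∖ (B ∖ A)).

(⟸) Let x ∈ ((A ∪ D) ∪ B) ∩ ((A ∖ D) ∖ (B ∖ A)). Then either x ∈ A and x ∉ D, B; or x ∈ B ∩ A and x ∉ D. In each case x ∈ ((A ∪ D) ∪ A) ∩ ((A ∖ D) ∖ (B ∖ A)), so ((A ∪ D) ∪ B) ∩ ((A ∖ D) ∖ (B ∖ A)) ⊆ ((A ∪ D) ∪ A) ∩ ((A ∖ D) ∖ (B ∖ A)).

The two sets are equal.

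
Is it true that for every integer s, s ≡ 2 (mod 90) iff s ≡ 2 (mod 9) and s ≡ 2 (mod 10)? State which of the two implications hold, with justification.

Forward direction. Suppose s ≡ 2 (mod 90); write s = 90j + 2. Since 9 ∣ 90, reducing mod 9 gives s ≡ 2 (mod 9); since 10 ∣ 90, reducing mod 10 gives s ≡ 2 (mod 10).

Converse. If s ≡ 2 (mod 9) and s ≡ 2 (mod 10), then by the Chinese remainder theorem s ≡ 2 (mod 90). This is exactly s ≡ 2 (mod 90).

The biconditional holds.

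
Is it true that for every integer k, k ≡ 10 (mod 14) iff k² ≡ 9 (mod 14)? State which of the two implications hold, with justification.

[⇒] This fails: take k = 10. Then 10 ≡ 10 (mod 14), but 10² = 100 ≡ 2 (mod 14), not 9.

[⇐] This fails: take k = 3. Then 3² = 9 ≡ 9 (mod 14), yet 3 ≡ 3 (mod 14), not 10.

Both directions fail.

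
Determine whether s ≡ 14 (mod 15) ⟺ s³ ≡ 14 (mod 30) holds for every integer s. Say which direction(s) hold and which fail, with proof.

Only the converse holds.

(⇐) The residues r modulo 30 with r³ ≡ 14 (mod 30) are exactly {14}, and each is ≡ 14 (mod 15).

(⇒) This fails: take s = 29. Then 29 ≡ 14 (mod 15), but 29³ = 24389 ≡ 29 (mod 30), not 14.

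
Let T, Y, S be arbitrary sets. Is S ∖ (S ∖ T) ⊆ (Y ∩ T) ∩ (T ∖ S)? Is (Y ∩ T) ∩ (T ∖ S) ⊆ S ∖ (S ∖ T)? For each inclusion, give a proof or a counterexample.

Both inclusions fail.

Forward inclusion. This inclusion fails. Take T = {1}, Y = ∅, S = {1}; then 1 ∈ S ∖ (S ∖ T) but 1 ∉ (Y ∩ T) ∩ (T ∖ S).

Reverse inclusion. This inclusion fails. Take T = {1}, Y = {1}, S = ∅; then 1 ∈ (Y ∩ T) ∩ (T ∖ S) but 1 ∉ S ∖ (S ∖ T).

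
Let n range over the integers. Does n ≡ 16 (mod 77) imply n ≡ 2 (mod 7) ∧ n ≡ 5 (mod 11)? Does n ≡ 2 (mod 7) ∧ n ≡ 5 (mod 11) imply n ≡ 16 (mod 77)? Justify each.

(⇒) Suppose n ≡ 16 (mod 77); write n = 77j + 16. Since 7 ∣ 77, reducing mod 7 gives n ≡ 16 ≡ 2 (mod 7); since 11 ∣ 77, reducing mod 11 gives n ≡ 16 ≡ 5 (mod 11).

(⇐) Conversely, if n ≡ 2 (mod 7) and n ≡ 5 (mod 11), then by the Chinese remainder theorem n ≡ 16 (mod 77). This is exactly n ≡ 16 (mod 77).

The biconditional holds.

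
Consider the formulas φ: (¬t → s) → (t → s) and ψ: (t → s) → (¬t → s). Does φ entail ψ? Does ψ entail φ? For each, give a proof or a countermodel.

Forward direction. This fails. Under s = F, t = F, the left side is true but the right side is false.

Converse. This fails. Under s = F, t = T, the left side is false but the right side is true.

Neither implication holds.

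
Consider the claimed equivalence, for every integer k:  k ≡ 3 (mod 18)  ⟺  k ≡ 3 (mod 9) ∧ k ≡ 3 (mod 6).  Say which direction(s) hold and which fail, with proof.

[⇒] Suppose k ≡ 3 (mod 18); write k = 18j + 3. Since 9 ∣ 18, reducing mod 9 gives k ≡ 3 (mod 9); since 6 ∣ 18, reducing mod 6 gives k ≡ 3 (mod 6).

[⇐] Conversely, if k ≡ 3 (mod 9) and k ≡ 3 (mod 6), then by the Chinese remainder theorem k ≡ 3 (mod 18). This is exactly k ≡ 3 (mod 18).

Both directions hold.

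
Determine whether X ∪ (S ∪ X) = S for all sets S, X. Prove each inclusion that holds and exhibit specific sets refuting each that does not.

(⊆) fails; (⊇) holds.

Reverse inclusion. Let x ∈ S. Then either x ∈ S and x ∉ X; or x ∈ S ∩ X. In each case x ∈ X ∪ (S ∪ X), so S ⊆ X ∪ (S ∪ X).

Forward inclusion. This inclusion fails. Take S = ∅, X = {1}; then 1 ∈ X ∪ (S ∪ X) but 1 ∉ S.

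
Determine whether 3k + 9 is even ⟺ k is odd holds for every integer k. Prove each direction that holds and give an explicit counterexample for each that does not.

Both directions hold; the statement is true.

[⇒] Suppose 3k + 9 is even. Since 3 is odd, 3k and k have the same parity, so 3k + 9 ≡ k + 9 (mod 2). As 9 is odd, 3k + 9 is even exactly when k is odd. Thus k is odd.

[⇐] Conversely, suppose k is odd; write k = 2j + 1. Then 3k + 9 = 3·(2j + 1) + 9 = 2·3j + 12, which is even.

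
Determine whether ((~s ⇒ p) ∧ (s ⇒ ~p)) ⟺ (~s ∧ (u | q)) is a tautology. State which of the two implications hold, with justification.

(⟹) This fails. Under u = F, s = T, q = F, p = F, the left side is true but the right side is false.

(⟸) This fails. Under u = T, s = F, q = F, p = F, the left side is false but the right side is true.

Neither implication holds.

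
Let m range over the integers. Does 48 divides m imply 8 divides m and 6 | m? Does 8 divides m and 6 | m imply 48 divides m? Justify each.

Only the forward direction holds.

(⟸) This fails: take m = 24. Both 8 ∣ 24 and 6 ∣ 24, yet 24 is not a multiple of 48 (since 24 = 0·48 + 24), so 48 ∤ 24.

(⟹) If 48 ∣ m, write m = 48q. Since 48 = 6·8, m = 8·(6q), so 8 ∣ m; and since 48 = 8·6, m = 6·(8q), so 6 ∣ m.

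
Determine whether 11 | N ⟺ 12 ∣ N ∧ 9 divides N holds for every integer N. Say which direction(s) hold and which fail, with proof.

(⇒) fails and (⇐) fails.

[⇒] This fails: take N = 11. Certainly 11 ∣ 11, but 12 ∤ 11.

[⇐] This fails: take N = 36. Both 12 ∣ 36 and 9 ∣ 36, yet 36 is not a multiple of 11 (since 36 = 3·11 + 3), so 11 ∤ 36.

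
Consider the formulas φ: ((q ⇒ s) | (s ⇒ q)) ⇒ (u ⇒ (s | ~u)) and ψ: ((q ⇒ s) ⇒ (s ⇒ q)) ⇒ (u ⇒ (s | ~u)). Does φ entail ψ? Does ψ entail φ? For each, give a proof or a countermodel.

Forward direction. Assume the antecedent. If u is true, the antecedent forces (u = T, q = F, s = T) or (u = T, q = T, s = T), and the consequent holds there. If u is false, the consequent reduces to true regardless of the other variables. Either way the consequent holds.

Converse. Assume the antecedent. If u is true, the antecedent forces (u = T, q = F, s = T) or (u = T, q = T, s = T), and the consequent holds there. If u is false, the consequent reduces to true regardless of the other variables. Either way the consequent holds.

Both directions hold; the statement is true.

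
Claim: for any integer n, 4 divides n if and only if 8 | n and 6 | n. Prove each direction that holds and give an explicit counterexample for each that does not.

(⟹) This fails: take n = 4. Certainly 4 ∣ 4, but 8 ∤ 4.

(⟸) Suppose 8 ∣ n and 6 ∣ n. Any common multiple of 8 and 6 is a multiple of their lcm; here lcm(8, 6) = 8·6/gcd(8, 6) = 48/2 = 24, so 24 ∣ n. Since 4 ∣ 24, it follows that 4 ∣ n.

Not equivalent: only (⇐) holds.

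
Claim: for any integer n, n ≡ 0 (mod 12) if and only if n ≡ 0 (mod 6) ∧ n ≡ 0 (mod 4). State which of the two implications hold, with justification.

Both directions hold; the statement is true.

(⟹) Suppose n ≡ 0 (mod 12); write n = 12j + 0. Since 6 ∣ 12, reducing mod 6 gives n ≡ 0 (mod 6); since 4 ∣ 12, reducing mod 4 gives n ≡ 0 (mod 4).

(⟸) Conversely, if n ≡ 0 (mod 6) and n ≡ 0 (mod 4), then by the Chinese remainder theorem n ≡ 0 (mod 12). This is exactly n ≡ 0 (mod 12).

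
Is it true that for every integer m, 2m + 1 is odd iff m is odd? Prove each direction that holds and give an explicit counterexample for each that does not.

Forward direction. This fails: take m = 0. Then 2m + 1 = 1, which is odd, yet m = 0 is even, not odd.

Converse. Suppose m is odd. Since 2 is even, 2m is even for every m, so 2m + 1 has the same parity as 1, which is odd. Hence 2m + 1 is odd.

Not equivalent: only (⇐) holds.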